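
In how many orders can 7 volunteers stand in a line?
7! = 5040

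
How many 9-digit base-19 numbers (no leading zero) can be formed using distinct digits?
First digit: 18 choices (nonzero). Then descending: 18 × 18 × 17 × 16 × 15 × 14 × 13 × 12 × 11 = 31757806080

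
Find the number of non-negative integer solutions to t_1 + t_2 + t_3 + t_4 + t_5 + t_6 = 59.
C(59+6-1, 6-1) = C(64, 5) = 7624512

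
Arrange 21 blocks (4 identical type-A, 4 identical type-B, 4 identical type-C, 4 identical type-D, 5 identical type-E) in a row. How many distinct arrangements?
21! / (4! × 4! × 4! × 4! × 5!) = 1283268987000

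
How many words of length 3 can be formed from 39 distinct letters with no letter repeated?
P(39,3) = 39!/(39-3)! = 54834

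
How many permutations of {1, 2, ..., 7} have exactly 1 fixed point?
Choose the 1 fixed point C(7,1) = 7, derange the rest: !6 = Σ_{j=0}^{6} (-1)^j·6!/j! = 720 - 720 + 360 - 120 + 30 - 6 + 1 = 265. Product = 7 × 265 = 1855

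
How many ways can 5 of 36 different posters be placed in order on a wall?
P(36,5) = 36!/(36-5)! = 45239040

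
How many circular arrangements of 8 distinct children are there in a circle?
Circular: fix one position, arrange the rest. (8-1)! = 5040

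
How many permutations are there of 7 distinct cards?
7! = 5040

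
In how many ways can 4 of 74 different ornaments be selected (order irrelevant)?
C(74,4) = 74!/(4!×70!) = 1150626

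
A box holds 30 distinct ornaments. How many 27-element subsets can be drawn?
C(30,27) = 30!/(27!×3!) = 4060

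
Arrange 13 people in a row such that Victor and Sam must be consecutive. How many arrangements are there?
Treat the 2 as one block: (13-2+1)! × 2! = 479001600 × 2 = 958003200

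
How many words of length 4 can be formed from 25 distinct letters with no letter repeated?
P(25,4) = 25!/(25-4)! = 303600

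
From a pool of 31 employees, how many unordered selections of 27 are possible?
C(31,27) = 31!/(27!×4!) = 31465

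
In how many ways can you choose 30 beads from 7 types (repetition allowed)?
C(30+7-1, 7-1) = C(36, 6) = 1947792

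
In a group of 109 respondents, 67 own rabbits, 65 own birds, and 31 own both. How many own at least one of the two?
|A∪B| = |A| + |B| - |A∩B| = 67 + 65 - 31 = 101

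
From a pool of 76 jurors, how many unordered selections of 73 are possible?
C(76,73) = 76!/(73!×3!) = 70300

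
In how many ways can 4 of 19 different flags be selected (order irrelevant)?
C(19,4) = 19!/(4!×15!) = 3876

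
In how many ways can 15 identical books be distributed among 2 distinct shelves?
C(15+2-1, 2-1) = C(16, 1) = 16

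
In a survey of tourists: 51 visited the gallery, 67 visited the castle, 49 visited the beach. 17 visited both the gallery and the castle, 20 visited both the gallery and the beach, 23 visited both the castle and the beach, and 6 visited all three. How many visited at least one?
|A∪B∪C| = 51+67+49-17-20-23+6 = 113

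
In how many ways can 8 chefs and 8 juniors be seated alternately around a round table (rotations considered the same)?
Fix one of the chefs: (8-1)! ways for the remaining chefs, × 8! ways for the juniors = 5040 × 40320 = 203212800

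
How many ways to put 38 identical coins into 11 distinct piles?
C(38+11-1, 11-1) = C(48, 10) = 6540715896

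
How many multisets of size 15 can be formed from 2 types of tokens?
C(15+2-1, 2-1) = C(16, 1) = 16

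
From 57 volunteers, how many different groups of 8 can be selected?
C(57,8) = 57!/(8!×49!) = 1652411475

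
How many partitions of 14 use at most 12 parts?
By conjugation, equals partitions of 14 into parts ≤ 12. Let r_j(i) = number of partitions of i into parts ≤ j, for i = 0..14. r_1(i) = 1 for all i; r_j(i) = r_{j-1}(i) + r_j(i-j). Rows j = 2..12: ≤2: 1 1 2 2 3 3 4 4 5 5 6 6 7 7 8; ≤3: 1 1 2 3 4 5 7 8 10 12 14 16 19 21 24; ≤4: 1 1 2 3 5 6 9 11 15 18 23 27 34 39 47; ≤5: 1 1 2 3 5 7 10 13 18 23 30 37 47 57 70; ≤6: 1 1 2 3 5 7 11 14 20 26 35 44 58 71 90; ≤7: 1 1 2 3 5 7 11 15 21 28 38 49 65 82 105; ≤8: 1 1 2 3 5 7 11 15 22 29 40 52 70 89 116; ≤9: 1 1 2 3 5 7 11 15 22 30 41 54 73 94 123; ≤10: 1 1 2 3 5 7 11 15 22 30 42 55 75 97 128; ≤11: 1 1 2 3 5 7 11 15 22 30 42 56 76 99 131; ≤12: 1 1 2 3 5 7 11 15 22 30 42 56 77 100 133. r_12(14) = 133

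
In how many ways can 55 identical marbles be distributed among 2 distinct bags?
C(55+2-1, 2-1) = C(56, 1) = 56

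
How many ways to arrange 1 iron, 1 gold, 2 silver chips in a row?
4! / (1! × 1! × 2!) = 12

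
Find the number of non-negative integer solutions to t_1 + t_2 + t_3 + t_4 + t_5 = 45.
C(45+5-1, 5-1) = C(49, 4) = 211876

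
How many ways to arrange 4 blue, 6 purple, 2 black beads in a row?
12! / (4! × 6! × 2!) = 13860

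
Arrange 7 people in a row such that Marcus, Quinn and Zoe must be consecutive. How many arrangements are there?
Treat the 3 as one block: (7-3+1)! × 3! = 120 × 6 = 720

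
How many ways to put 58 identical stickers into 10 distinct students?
C(58+10-1, 10-1) = C(67, 9) = 42757703560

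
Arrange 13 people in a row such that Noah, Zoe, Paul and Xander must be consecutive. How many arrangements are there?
Treat the 4 as one block: (13-4+1)! × 4! = 3628800 × 24 = 87091200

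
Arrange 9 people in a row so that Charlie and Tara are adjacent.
Treat as block: (9-1)! × 2! = 40320 × 2 = 80640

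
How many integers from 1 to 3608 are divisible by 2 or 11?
⌊3608/2⌋ + ⌊3608/11⌋ - ⌊3608/22⌋ = 1804 + 328 - 164 = 1968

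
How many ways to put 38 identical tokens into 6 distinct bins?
C(38+6-1, 6-1) = C(43, 5) = 962598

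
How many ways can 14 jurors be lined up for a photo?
14! = 87178291200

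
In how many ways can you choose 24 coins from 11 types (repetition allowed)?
C(24+11-1, 11-1) = C(34, 10) = 131128140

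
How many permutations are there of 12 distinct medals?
12! = 479001600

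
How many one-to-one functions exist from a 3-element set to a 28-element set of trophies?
P(28,3) = 28!/(28-3)! = 19656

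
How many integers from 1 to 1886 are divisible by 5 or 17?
⌊1886/5⌋ + ⌊1886/17⌋ - ⌊1886/85⌋ = 377 + 110 - 22 = 465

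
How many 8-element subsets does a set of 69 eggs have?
C(69,8) = 69!/(8!×61!) = 8361453672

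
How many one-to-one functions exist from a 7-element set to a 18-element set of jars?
P(18,7) = 18!/(18-7)! = 160392960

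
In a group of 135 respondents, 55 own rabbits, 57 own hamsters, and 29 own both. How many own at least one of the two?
|A∪B| = |A| + |B| - |A∩B| = 55 + 57 - 29 = 83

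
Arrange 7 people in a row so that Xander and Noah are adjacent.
Treat as block: (7-1)! × 2! = 720 × 2 = 1440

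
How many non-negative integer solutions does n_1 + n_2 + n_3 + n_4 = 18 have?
C(18+4-1, 4-1) = C(21, 3) = 1330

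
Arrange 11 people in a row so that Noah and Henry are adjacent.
Treat as block: (11-1)! × 2! = 3628800 × 2 = 7257600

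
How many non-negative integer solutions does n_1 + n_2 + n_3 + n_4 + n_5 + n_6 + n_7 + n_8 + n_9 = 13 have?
C(13+9-1, 9-1) = C(21, 8) = 203490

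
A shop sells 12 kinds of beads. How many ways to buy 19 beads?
C(19+12-1, 12-1) = C(30, 11) = 54627300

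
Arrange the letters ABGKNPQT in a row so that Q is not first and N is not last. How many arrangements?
By inclusion-exclusion: 8! - 2×(8-1)! + (8-2)! = 40320 - 10080 + 720 = 30960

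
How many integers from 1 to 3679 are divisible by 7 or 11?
⌊3679/7⌋ + ⌊3679/11⌋ - ⌊3679/77⌋ = 525 + 334 - 47 = 812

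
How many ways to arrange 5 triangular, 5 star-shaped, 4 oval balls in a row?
14! / (5! × 5! × 4!) = 252252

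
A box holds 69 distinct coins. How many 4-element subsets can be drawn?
C(69,4) = 69!/(4!×65!) = 864501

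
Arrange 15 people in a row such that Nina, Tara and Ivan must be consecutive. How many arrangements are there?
Treat the 3 as one block: (15-3+1)! × 3! = 6227020800 × 6 = 37362124800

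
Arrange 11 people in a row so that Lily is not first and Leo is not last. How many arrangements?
By inclusion-exclusion: 11! - 2×(11-1)! + (11-2)! = 39916800 - 7257600 + 362880 = 33022080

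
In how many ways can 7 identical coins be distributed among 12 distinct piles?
C(7+12-1, 12-1) = C(18, 11) = 31824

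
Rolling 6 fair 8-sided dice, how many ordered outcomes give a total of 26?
Coefficient of x^26 in (x + x² + ... + x^8)^6. By inclusion-exclusion on dice exceeding 8: Σ_j (-1)^j C(6,j)·C(26-1-8j, 5) = C(6,0)·C(25,5) - C(6,1)·C(17,5) + C(6,2)·C(9,5) = 1·53130 - 6·6188 + 15·126 = 17892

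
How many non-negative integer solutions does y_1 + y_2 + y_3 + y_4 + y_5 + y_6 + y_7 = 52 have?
C(52+7-1, 7-1) = C(58, 6) = 40475358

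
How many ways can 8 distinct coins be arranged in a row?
8! = 40320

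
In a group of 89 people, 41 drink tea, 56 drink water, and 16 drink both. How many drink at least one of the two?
|A∪B| = |A| + |B| - |A∩B| = 41 + 56 - 16 = 81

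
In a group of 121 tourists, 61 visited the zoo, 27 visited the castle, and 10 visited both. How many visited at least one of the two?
|A∪B| = |A| + |B| - |A∩B| = 61 + 27 - 10 = 78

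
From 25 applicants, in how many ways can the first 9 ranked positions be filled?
P(25,9) = 25!/(25-9)! = 741354768000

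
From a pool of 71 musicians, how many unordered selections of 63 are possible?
C(71,63) = 71!/(63!×8!) = 10639125640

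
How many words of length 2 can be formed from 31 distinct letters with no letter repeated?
P(31,2) = 31!/(31-2)! = 930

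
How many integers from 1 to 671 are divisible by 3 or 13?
⌊671/3⌋ + ⌊671/13⌋ - ⌊671/39⌋ = 223 + 51 - 17 = 257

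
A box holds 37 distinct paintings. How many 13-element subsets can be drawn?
C(37,13) = 37!/(13!×24!) = 3562467300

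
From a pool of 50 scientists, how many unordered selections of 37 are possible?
C(50,37) = 50!/(37!×13!) = 354860518600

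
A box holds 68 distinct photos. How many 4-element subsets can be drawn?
C(68,4) = 68!/(4!×64!) = 814385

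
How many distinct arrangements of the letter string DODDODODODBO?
12! / (1! × 5! × 6!) = 5544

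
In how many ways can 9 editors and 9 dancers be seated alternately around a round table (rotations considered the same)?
Fix one of the editors: (9-1)! ways for the remaining editors, × 9! ways for the dancers = 40320 × 362880 = 14631321600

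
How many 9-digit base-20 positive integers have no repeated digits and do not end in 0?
Last digit: 19 nonzero choices. First digit: 18 (nonzero, ≠last). Middle 7: P(18,7) = 160392960. Total = 54854392320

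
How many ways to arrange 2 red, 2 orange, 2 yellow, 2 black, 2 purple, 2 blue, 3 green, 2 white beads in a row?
17! / (2! × 2! × 2! × 2! × 2! × 2! × 3! × 2!) = 463134672000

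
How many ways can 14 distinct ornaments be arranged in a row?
14! = 87178291200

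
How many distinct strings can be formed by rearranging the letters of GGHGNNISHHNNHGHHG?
17! / (5! × 1! × 1! × 4! × 6!) = 171531360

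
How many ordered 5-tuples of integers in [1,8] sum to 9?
Coefficient of x^9 in (x + x² + ... + x^8)^5. By inclusion-exclusion on dice exceeding 8: Σ_j (-1)^j C(5,j)·C(9-1-8j, 4) = C(5,0)·C(8,4) = 1·70 = 70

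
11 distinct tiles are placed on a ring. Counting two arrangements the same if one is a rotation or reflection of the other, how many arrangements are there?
(11-1)!/2 = 3628800/2 = 1814400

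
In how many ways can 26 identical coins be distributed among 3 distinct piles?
C(26+3-1, 3-1) = C(28, 2) = 378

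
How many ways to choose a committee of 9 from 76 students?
C(76,9) = 76!/(9!×67!) = 142466675900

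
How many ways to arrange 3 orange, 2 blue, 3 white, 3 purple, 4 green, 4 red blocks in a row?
19! / (3! × 2! × 3! × 3! × 4! × 4!) = 488864376000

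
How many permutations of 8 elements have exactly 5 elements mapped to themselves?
Choose the 5 fixed points C(8,5) = 56, derange the rest: !3 = Σ_{j=0}^{3} (-1)^j·3!/j! = 6 - 6 + 3 - 1 = 2. Product = 56 × 2 = 112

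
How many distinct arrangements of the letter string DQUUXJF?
7! / (2! × 1! × 1! × 1! × 1! × 1!) = 2520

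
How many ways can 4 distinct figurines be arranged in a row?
4! = 24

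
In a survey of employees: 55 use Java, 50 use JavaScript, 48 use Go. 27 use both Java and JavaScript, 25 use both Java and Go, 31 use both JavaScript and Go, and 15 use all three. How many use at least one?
|A∪B∪C| = 55+50+48-27-25-31+15 = 85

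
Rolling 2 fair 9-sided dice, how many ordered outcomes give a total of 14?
Coefficient of x^14 in (x + x² + ... + x^9)^2. By inclusion-exclusion on dice exceeding 9: Σ_j (-1)^j C(2,j)·C(14-1-9j, 1) = C(2,0)·C(13,1) - C(2,1)·C(4,1) = 1·13 - 2·4 = 5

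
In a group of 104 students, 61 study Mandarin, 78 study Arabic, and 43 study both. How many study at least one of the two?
|A∪B| = |A| + |B| - |A∩B| = 61 + 78 - 43 = 96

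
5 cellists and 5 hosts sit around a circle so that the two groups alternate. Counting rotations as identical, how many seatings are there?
Fix one of the cellists: (5-1)! ways for the remaining cellists, × 5! ways for the hosts = 24 × 120 = 2880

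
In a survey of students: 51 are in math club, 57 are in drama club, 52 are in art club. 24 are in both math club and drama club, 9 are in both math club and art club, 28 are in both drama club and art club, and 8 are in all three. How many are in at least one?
|A∪B∪C| = 51+57+52-24-9-28+8 = 107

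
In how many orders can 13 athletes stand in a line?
13! = 6227020800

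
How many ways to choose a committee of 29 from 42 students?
C(42,29) = 42!/(29!×13!) = 25518731280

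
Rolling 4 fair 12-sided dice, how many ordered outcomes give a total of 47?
Coefficient of x^47 in (x + x² + ... + x^12)^4. By inclusion-exclusion on dice exceeding 12: Σ_j (-1)^j C(4,j)·C(47-1-12j, 3) = C(4,0)·C(46,3) - C(4,1)·C(34,3) + C(4,2)·C(22,3) - C(4,3)·C(10,3) = 1·15180 - 4·5984 + 6·1540 - 4·120 = 4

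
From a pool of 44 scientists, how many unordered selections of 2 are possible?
C(44,2) = 44!/(2!×42!) = 946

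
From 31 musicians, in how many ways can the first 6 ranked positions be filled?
P(31,6) = 31!/(31-6)! = 530122320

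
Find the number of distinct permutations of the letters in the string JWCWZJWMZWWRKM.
14! / (2! × 1! × 2! × 2! × 1! × 5! × 1!) = 90810720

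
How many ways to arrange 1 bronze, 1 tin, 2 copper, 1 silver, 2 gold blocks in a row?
7! / (1! × 1! × 2! × 1! × 2!) = 1260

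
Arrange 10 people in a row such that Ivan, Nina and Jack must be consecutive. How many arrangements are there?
Treat the 3 as one block: (10-3+1)! × 3! = 40320 × 6 = 241920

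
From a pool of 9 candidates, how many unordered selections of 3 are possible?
C(9,3) = 9!/(3!×6!) = 84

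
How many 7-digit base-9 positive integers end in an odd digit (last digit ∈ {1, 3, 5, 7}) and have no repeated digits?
Last∈{1,3,5,7}. Last=0: 0. Last nonzero: 4×7×P(7,5) = 70560. Total = 70560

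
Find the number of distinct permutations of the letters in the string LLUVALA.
7! / (1! × 1! × 2! × 3!) = 420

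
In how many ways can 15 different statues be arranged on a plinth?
15! = 1307674368000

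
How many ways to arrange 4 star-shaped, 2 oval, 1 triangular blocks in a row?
7! / (4! × 2! × 1!) = 105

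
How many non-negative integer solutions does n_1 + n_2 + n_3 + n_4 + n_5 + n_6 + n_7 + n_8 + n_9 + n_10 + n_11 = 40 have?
C(40+11-1, 11-1) = C(50, 10) = 10272278170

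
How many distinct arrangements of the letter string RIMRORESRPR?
11! / (1! × 1! × 5! × 1! × 1! × 1! × 1!) = 332640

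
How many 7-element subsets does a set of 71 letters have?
C(71,7) = 71!/(7!×64!) = 1329890705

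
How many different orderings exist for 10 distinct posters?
10! = 3628800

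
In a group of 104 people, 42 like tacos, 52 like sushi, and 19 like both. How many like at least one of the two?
|A∪B| = |A| + |B| - |A∩B| = 42 + 52 - 19 = 75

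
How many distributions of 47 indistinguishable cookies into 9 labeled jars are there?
C(47+9-1, 9-1) = C(55, 8) = 1217566350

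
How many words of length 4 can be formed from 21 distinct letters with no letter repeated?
P(21,4) = 21!/(21-4)! = 143640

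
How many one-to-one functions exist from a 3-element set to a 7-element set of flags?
P(7,3) = 7!/(7-3)! = 210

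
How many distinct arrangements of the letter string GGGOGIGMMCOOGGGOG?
17! / (2! × 1! × 9! × 1! × 4!) = 20420400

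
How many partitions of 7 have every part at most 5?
Let r_j(i) = number of partitions of i into parts ≤ j, for i = 0..7. r_1(i) = 1 for all i; r_j(i) = r_{j-1}(i) + r_j(i-j). Rows j = 2..5: ≤2: 1 1 2 2 3 3 4 4; ≤3: 1 1 2 3 4 5 7 8; ≤4: 1 1 2 3 5 6 9 11; ≤5: 1 1 2 3 5 7 10 13. r_5(7) = 13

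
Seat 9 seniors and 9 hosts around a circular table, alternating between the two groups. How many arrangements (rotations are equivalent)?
Fix one of the seniors: (9-1)! ways for the remaining seniors, × 9! ways for the hosts = 40320 × 362880 = 14631321600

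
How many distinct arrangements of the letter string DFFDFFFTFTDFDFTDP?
17! / (3! × 8! × 1! × 5!) = 12252240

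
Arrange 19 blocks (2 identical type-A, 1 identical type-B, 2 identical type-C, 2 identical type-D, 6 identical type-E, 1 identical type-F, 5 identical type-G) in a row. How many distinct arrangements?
19! / (2! × 1! × 2! × 2! × 6! × 1! × 5!) = 175991175360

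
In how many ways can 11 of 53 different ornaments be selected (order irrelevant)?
C(53,11) = 53!/(11!×42!) = 76223753060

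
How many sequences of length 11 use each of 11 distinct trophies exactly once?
11! = 39916800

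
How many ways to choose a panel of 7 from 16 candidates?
C(16,7) = 16!/(7!×9!) = 11440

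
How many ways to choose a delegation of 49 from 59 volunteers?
C(59,49) = 59!/(49!×10!) = 62828356305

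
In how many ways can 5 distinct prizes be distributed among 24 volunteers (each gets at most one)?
P(24,5) = 24!/(24-5)! = 5100480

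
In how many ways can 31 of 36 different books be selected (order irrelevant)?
C(36,31) = 36!/(31!×5!) = 376992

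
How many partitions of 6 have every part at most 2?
Let r_j(i) = number of partitions of i into parts ≤ j, for i = 0..6. r_1(i) = 1 for all i; r_j(i) = r_{j-1}(i) + r_j(i-j). Rows j = 2..2: ≤2: 1 1 2 2 3 3 4. r_2(6) = 4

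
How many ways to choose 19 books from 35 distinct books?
C(35,19) = 35!/(19!×16!) = 4059928950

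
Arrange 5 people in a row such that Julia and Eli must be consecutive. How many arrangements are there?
Treat the 2 as one block: (5-2+1)! × 2! = 24 × 2 = 48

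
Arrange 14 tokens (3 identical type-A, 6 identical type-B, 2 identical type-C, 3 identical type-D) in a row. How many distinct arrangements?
14! / (3! × 6! × 2! × 3!) = 1681680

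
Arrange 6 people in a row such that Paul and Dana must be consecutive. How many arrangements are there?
Treat the 2 as one block: (6-2+1)! × 2! = 120 × 2 = 240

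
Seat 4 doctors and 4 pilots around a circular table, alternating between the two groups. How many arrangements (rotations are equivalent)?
Fix one of the doctors: (4-1)! ways for the remaining doctors, × 4! ways for the pilots = 6 × 24 = 144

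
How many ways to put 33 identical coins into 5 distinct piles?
C(33+5-1, 5-1) = C(37, 4) = 66045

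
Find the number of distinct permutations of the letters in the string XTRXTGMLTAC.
11! / (1! × 3! × 2! × 1! × 1! × 1! × 1! × 1!) = 3326400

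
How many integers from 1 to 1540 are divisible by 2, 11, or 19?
⌊1540/2⌋+⌊1540/11⌋+⌊1540/19⌋ - ⌊1540/22⌋-⌊1540/38⌋-⌊1540/209⌋ + ⌊1540/418⌋ = 770+140+81 - 70-40-7 + 3 = 877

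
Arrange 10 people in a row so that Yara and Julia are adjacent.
Treat as block: (10-1)! × 2! = 362880 × 2 = 725760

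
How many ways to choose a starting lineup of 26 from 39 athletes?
C(39,26) = 39!/(26!×13!) = 8122425444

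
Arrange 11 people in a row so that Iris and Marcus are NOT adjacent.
Total - adjacent = 11! - (11-1)!×2 = 39916800 - 7257600 = 32659200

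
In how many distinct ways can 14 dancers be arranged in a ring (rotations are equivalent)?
Circular: fix one position, arrange the rest. (14-1)! = 6227020800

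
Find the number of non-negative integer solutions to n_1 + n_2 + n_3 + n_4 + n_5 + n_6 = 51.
C(51+6-1, 6-1) = C(56, 5) = 3819816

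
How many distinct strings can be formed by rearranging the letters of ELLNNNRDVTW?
11! / (1! × 1! × 1! × 1! × 1! × 2! × 1! × 3!) = 3326400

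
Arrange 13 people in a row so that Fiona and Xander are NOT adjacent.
Total - adjacent = 13! - (13-1)!×2 = 6227020800 - 958003200 = 5269017600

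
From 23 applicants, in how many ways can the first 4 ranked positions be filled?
P(23,4) = 23!/(23-4)! = 212520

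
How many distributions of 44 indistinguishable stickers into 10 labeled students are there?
C(44+10-1, 10-1) = C(53, 9) = 4431613550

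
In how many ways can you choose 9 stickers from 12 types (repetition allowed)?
C(9+12-1, 12-1) = C(20, 11) = 167960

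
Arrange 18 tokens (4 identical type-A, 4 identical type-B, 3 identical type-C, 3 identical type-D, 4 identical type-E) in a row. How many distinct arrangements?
18! / (4! × 4! × 3! × 3! × 4!) = 12864852000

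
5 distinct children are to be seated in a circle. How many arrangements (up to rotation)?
Circular: fix one position, arrange the rest. (5-1)! = 24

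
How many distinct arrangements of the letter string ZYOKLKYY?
8! / (1! × 3! × 2! × 1! × 1!) = 3360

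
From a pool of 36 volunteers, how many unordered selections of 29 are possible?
C(36,29) = 36!/(29!×7!) = 8347680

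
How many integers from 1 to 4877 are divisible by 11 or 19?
⌊4877/11⌋ + ⌊4877/19⌋ - ⌊4877/209⌋ = 443 + 256 - 23 = 676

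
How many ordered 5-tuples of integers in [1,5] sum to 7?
Coefficient of x^7 in (x + x² + ... + x^5)^5. By inclusion-exclusion on dice exceeding 5: Σ_j (-1)^j C(5,j)·C(7-1-5j, 4) = C(5,0)·C(6,4) = 1·15 = 15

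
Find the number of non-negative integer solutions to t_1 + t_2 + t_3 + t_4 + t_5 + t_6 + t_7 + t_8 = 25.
C(25+8-1, 8-1) = C(32, 7) = 3365856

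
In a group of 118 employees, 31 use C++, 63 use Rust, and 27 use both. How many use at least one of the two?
|A∪B| = |A| + |B| - |A∩B| = 31 + 63 - 27 = 67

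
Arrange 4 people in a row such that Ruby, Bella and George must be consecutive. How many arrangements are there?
Treat the 3 as one block: (4-3+1)! × 3! = 2 × 6 = 12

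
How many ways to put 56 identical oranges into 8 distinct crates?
C(56+8-1, 8-1) = C(63, 7) = 553270671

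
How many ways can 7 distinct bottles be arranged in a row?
7! = 5040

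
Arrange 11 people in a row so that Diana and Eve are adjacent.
Treat as block: (11-1)! × 2! = 3628800 × 2 = 7257600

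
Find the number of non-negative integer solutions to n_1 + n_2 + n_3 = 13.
C(13+3-1, 3-1) = C(15, 2) = 105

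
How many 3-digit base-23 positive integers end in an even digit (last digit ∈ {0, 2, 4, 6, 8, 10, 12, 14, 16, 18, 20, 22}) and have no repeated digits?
Last∈{0,2,4,6,8,10,12,14,16,18,20,22}. Last=0: 462. Last nonzero: 11×21×P(21,1) = 4851. Total = 5313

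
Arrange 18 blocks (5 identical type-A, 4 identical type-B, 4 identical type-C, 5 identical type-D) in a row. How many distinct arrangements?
18! / (5! × 4! × 4! × 5!) = 771891120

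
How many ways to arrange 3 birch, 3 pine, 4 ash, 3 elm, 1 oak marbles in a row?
14! / (3! × 3! × 4! × 3! × 1!) = 16816800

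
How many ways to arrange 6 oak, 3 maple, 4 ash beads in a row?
13! / (6! × 3! × 4!) = 60060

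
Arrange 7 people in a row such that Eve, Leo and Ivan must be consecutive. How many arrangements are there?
Treat the 3 as one block: (7-3+1)! × 3! = 120 × 6 = 720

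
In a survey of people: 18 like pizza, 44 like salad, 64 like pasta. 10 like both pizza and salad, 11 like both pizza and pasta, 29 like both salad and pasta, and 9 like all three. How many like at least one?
|A∪B∪C| = 18+44+64-10-11-29+9 = 85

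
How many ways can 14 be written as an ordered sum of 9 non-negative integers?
C(14+9-1, 9-1) = C(22, 8) = 319770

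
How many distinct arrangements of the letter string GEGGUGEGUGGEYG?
14! / (1! × 8! × 2! × 3!) = 180180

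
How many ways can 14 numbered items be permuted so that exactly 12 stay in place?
Choose the 12 fixed points C(14,12) = 91, derange the rest: !2 = Σ_{j=0}^{2} (-1)^j·2!/j! = 2 - 2 + 1 = 1. Product = 91 × 1 = 91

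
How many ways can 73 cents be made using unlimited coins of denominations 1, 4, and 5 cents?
Coefficient of x^73 in 1/(1-x^1) · 1/(1-x^4) · 1/(1-x^5). Case on j = number of 5-cent coins (j = 0..14); remainder r = 73 - 5j is made from {1,4} in ⌊r/4⌋+1 ways. r = 73, 68, 63, 58, 53, 48, 43, 38, 33, 28, 23, 18, 13, 8, 3 → 19 + 18 + 16 + 15 + 14 + 13 + 11 + 10 + 9 + 8 + 6 + 5 + 4 + 3 + 1 = 152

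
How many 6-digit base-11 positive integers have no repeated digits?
First digit: 10 choices (nonzero). Then descending: 10 × 10 × 9 × 8 × 7 × 6 = 302400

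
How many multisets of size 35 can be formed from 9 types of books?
C(35+9-1, 9-1) = C(43, 8) = 145008513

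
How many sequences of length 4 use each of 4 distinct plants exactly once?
4! = 24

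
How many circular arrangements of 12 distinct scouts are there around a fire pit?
Circular: fix one position, arrange the rest. (12-1)! = 39916800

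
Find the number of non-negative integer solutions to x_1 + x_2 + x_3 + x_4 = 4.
C(4+4-1, 4-1) = C(7, 3) = 35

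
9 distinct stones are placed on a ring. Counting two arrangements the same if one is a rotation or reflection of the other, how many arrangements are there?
(9-1)!/2 = 40320/2 = 20160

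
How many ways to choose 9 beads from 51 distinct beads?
C(51,9) = 51!/(9!×42!) = 3042312350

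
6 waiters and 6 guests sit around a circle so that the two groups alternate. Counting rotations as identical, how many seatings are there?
Fix one of the waiters: (6-1)! ways for the remaining waiters, × 6! ways for the guests = 120 × 720 = 86400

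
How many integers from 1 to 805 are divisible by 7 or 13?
⌊805/7⌋ + ⌊805/13⌋ - ⌊805/91⌋ = 115 + 61 - 8 = 168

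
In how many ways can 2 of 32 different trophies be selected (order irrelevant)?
C(32,2) = 32!/(2!×30!) = 496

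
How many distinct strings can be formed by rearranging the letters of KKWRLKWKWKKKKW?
14! / (1! × 4! × 1! × 8!) = 90090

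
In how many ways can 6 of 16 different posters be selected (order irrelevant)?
C(16,6) = 16!/(6!×10!) = 8008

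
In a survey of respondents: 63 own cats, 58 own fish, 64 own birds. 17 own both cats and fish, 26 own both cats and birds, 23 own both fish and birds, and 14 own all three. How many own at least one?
|A∪B∪C| = 63+58+64-17-26-23+14 = 133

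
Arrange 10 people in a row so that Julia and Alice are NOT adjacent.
Total - adjacent = 10! - (10-1)!×2 = 3628800 - 725760 = 2903040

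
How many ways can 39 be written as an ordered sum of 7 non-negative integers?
C(39+7-1, 7-1) = C(45, 6) = 8145060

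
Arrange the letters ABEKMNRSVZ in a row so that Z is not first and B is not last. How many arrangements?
By inclusion-exclusion: 10! - 2×(10-1)! + (10-2)! = 3628800 - 725760 + 40320 = 2943360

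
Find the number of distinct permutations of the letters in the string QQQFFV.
6! / (2! × 3! × 1!) = 60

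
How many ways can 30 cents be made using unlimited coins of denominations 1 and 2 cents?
Coefficient of x^30 in 1/(1-x^1) · 1/(1-x^2). Use j coins of 2 for j = 0..⌊30/2⌋ = 15, the rest in 1s: 15 + 1 = 16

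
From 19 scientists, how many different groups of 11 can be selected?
C(19,11) = 19!/(11!×8!) = 75582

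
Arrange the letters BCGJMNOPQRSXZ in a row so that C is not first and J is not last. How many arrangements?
By inclusion-exclusion: 13! - 2×(13-1)! + (13-2)! = 6227020800 - 958003200 + 39916800 = 5308934400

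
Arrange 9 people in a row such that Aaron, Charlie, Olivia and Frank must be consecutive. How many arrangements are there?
Treat the 4 as one block: (9-4+1)! × 4! = 720 × 24 = 17280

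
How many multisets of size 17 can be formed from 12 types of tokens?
C(17+12-1, 12-1) = C(28, 11) = 21474180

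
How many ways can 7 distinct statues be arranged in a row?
7! = 5040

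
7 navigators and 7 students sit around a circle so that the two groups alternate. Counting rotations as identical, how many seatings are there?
Fix one of the navigators: (7-1)! ways for the remaining navigators, × 7! ways for the students = 720 × 5040 = 3628800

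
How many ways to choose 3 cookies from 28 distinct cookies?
C(28,3) = 28!/(3!×25!) = 3276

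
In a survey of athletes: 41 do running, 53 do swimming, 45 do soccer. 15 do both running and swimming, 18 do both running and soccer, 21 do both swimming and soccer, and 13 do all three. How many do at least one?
|A∪B∪C| = 41+53+45-15-18-21+13 = 98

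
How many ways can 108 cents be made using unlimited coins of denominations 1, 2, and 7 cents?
Coefficient of x^108 in 1/(1-x^1) · 1/(1-x^2) · 1/(1-x^7). Case on j = number of 7-cent coins (j = 0..15); remainder r = 108 - 7j is made from {1,2} in ⌊r/2⌋+1 ways. r = 108, 101, 94, 87, 80, 73, 66, 59, 52, 45, 38, 31, 24, 17, 10, 3 → 55 + 51 + 48 + 44 + 41 + 37 + 34 + 30 + 27 + 23 + 20 + 16 + 13 + 9 + 6 + 2 = 456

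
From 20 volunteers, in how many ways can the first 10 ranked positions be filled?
P(20,10) = 20!/(20-10)! = 670442572800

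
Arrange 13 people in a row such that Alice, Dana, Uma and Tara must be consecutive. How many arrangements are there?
Treat the 4 as one block: (13-4+1)! × 4! = 3628800 × 24 = 87091200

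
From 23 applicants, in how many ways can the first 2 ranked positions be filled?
P(23,2) = 23!/(23-2)! = 506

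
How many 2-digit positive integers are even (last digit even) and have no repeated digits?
Last∈{0,2,4,6,8}. Last=0: 9. Last nonzero: 4×8×P(8,0) = 32. Total = 41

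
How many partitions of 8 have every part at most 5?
Let r_j(i) = number of partitions of i into parts ≤ j, for i = 0..8. r_1(i) = 1 for all i; r_j(i) = r_{j-1}(i) + r_j(i-j). Rows j = 2..5: ≤2: 1 1 2 2 3 3 4 4 5; ≤3: 1 1 2 3 4 5 7 8 10; ≤4: 1 1 2 3 5 6 9 11 15; ≤5: 1 1 2 3 5 7 10 13 18. r_5(8) = 18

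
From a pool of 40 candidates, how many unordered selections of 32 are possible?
C(40,32) = 40!/(32!×8!) = 76904685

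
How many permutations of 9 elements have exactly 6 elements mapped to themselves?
Choose the 6 fixed points C(9,6) = 84, derange the rest: !3 = Σ_{j=0}^{3} (-1)^j·3!/j! = 6 - 6 + 3 - 1 = 2. Product = 84 × 2 = 168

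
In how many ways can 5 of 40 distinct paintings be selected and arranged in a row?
P(40,5) = 40!/(40-5)! = 78960960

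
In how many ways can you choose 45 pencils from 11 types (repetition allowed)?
C(45+11-1, 11-1) = C(55, 10) = 29248649430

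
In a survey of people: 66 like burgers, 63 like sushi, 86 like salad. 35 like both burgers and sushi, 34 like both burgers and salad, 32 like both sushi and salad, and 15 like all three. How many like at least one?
|A∪B∪C| = 66+63+86-35-34-32+15 = 129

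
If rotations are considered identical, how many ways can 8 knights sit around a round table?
Circular: fix one position, arrange the rest. (8-1)! = 5040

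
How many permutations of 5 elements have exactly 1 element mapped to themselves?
Choose the 1 fixed point C(5,1) = 5, derange the rest: !4 = Σ_{j=0}^{4} (-1)^j·4!/j! = 24 - 24 + 12 - 4 + 1 = 9. Product = 5 × 9 = 45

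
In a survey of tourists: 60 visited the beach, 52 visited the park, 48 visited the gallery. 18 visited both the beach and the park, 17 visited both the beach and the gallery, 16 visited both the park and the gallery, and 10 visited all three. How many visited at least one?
|A∪B∪C| = 60+52+48-18-17-16+10 = 119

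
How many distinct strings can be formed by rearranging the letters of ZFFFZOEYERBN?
12! / (1! × 1! × 2! × 1! × 2! × 1! × 3! × 1!) = 19958400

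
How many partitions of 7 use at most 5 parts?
By conjugation, equals partitions of 7 into parts ≤ 5. Let r_j(i) = number of partitions of i into parts ≤ j, for i = 0..7. r_1(i) = 1 for all i; r_j(i) = r_{j-1}(i) + r_j(i-j). Rows j = 2..5: ≤2: 1 1 2 2 3 3 4 4; ≤3: 1 1 2 3 4 5 7 8; ≤4: 1 1 2 3 5 6 9 11; ≤5: 1 1 2 3 5 7 10 13. r_5(7) = 13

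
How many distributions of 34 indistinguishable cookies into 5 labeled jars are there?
C(34+5-1, 5-1) = C(38, 4) = 73815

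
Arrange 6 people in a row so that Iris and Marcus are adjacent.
Treat as block: (6-1)! × 2! = 120 × 2 = 240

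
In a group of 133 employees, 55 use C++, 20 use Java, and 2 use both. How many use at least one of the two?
|A∪B| = |A| + |B| - |A∩B| = 55 + 20 - 2 = 73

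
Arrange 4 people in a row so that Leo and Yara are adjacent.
Treat as block: (4-1)! × 2! = 6 × 2 = 12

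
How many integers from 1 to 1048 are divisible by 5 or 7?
⌊1048/5⌋ + ⌊1048/7⌋ - ⌊1048/35⌋ = 209 + 149 - 29 = 329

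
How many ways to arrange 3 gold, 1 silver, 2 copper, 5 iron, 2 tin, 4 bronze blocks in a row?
17! / (3! × 1! × 2! × 5! × 2! × 4!) = 5145940800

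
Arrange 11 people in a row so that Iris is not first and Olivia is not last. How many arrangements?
By inclusion-exclusion: 11! - 2×(11-1)! + (11-2)! = 39916800 - 7257600 + 362880 = 33022080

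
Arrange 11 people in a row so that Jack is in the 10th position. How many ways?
Fix one position: (11-1)! = 3628800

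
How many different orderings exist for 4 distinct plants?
4! = 24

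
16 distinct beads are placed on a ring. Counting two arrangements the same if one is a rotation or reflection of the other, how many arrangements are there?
(16-1)!/2 = 1307674368000/2 = 653837184000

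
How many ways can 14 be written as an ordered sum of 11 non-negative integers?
C(14+11-1, 11-1) = C(24, 10) = 1961256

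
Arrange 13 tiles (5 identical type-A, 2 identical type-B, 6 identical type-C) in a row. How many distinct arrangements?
13! / (5! × 2! × 6!) = 36036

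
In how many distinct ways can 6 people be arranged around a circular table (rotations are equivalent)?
Circular: fix one position, arrange the rest. (6-1)! = 120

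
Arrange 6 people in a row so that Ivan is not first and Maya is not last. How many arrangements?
By inclusion-exclusion: 6! - 2×(6-1)! + (6-2)! = 720 - 240 + 24 = 504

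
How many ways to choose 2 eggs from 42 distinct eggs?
C(42,2) = 42!/(2!×40!) = 861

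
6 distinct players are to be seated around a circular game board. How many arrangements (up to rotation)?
Circular: fix one position, arrange the rest. (6-1)! = 120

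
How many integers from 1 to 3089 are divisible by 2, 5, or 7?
⌊3089/2⌋+⌊3089/5⌋+⌊3089/7⌋ - ⌊3089/10⌋-⌊3089/14⌋-⌊3089/35⌋ + ⌊3089/70⌋ = 1544+617+441 - 308-220-88 + 44 = 2030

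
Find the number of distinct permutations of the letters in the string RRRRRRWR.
8! / (1! × 7!) = 8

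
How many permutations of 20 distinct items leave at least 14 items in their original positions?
Exactly j fixed points: C(20,j)·!(20-j); sum over j ≥ 14 (derangement numbers via !m = (m-1)·(!(m-1) + !(m-2)): !0..!6 = 1, 0, 1, 2, 9, 44, 265). Σ_{j=14}^{20} C(20,j)·!(20-j) = C(20,14)·!6 + C(20,15)·!5 + C(20,16)·!4 + C(20,17)·!3 + C(20,18)·!2 + C(20,19)·!1 + C(20,20)·!0 = 38760·265 + 15504·44 + 4845·9 + 1140·2 + 190·1 + 20·0 + 1·1 = 10999652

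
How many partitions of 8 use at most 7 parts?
By conjugation, equals partitions of 8 into parts ≤ 7. Let r_j(i) = number of partitions of i into parts ≤ j, for i = 0..8. r_1(i) = 1 for all i; r_j(i) = r_{j-1}(i) + r_j(i-j). Rows j = 2..7: ≤2: 1 1 2 2 3 3 4 4 5; ≤3: 1 1 2 3 4 5 7 8 10; ≤4: 1 1 2 3 5 6 9 11 15; ≤5: 1 1 2 3 5 7 10 13 18; ≤6: 1 1 2 3 5 7 11 14 20; ≤7: 1 1 2 3 5 7 11 15 21. r_7(8) = 21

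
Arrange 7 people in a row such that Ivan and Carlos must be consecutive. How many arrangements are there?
Treat the 2 as one block: (7-2+1)! × 2! = 720 × 2 = 1440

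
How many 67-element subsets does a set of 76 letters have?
C(76,67) = 76!/(67!×9!) = 142466675900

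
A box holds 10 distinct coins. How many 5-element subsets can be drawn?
C(10,5) = 10!/(5!×5!) = 252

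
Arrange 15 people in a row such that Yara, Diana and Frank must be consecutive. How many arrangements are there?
Treat the 3 as one block: (15-3+1)! × 3! = 6227020800 × 6 = 37362124800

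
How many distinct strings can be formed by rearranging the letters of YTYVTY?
6! / (3! × 2! × 1!) = 60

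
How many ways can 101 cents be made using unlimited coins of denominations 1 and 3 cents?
Coefficient of x^101 in 1/(1-x^1) · 1/(1-x^3). Use j coins of 3 for j = 0..⌊101/3⌋ = 33, the rest in 1s: 33 + 1 = 34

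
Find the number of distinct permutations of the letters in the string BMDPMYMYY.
9! / (1! × 3! × 1! × 3! × 1!) = 10080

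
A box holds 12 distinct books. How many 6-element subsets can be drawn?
C(12,6) = 12!/(6!×6!) = 924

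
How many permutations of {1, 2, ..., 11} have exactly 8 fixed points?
Choose the 8 fixed points C(11,8) = 165, derange the rest: !3 = Σ_{j=0}^{3} (-1)^j·3!/j! = 6 - 6 + 3 - 1 = 2. Product = 165 × 2 = 330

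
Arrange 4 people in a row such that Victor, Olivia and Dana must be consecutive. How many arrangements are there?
Treat the 3 as one block: (4-3+1)! × 3! = 2 × 6 = 12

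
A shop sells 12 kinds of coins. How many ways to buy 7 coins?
C(7+12-1, 12-1) = C(18, 11) = 31824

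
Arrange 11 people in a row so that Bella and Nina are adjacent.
Treat as block: (11-1)! × 2! = 3628800 × 2 = 7257600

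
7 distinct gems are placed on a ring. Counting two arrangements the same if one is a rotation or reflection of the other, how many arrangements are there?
(7-1)!/2 = 720/2 = 360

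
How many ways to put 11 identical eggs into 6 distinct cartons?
C(11+6-1, 6-1) = C(16, 5) = 4368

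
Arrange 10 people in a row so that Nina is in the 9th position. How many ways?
Fix one position: (10-1)! = 362880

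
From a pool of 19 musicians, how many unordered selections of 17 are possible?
C(19,17) = 19!/(17!×2!) = 171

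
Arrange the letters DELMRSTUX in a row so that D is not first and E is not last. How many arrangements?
By inclusion-exclusion: 9! - 2×(9-1)! + (9-2)! = 362880 - 80640 + 5040 = 287280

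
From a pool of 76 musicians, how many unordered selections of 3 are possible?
C(76,3) = 76!/(3!×73!) = 70300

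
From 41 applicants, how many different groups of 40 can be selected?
C(41,40) = 41!/(40!×1!) = 41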